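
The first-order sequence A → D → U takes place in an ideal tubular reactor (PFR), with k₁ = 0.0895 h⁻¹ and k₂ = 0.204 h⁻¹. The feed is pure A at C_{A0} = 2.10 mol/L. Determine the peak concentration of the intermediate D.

0.484 mol/L

Evaluating C_D at τ_opt = ln(k₂/k₁)/(k₂−k₁) gives C_{D,max}/C_{A0} = (k₁/k₂)^[k₂/(k₂−k₁)].
= (0.0895/0.204)^(0.204/(0.204−0.0895)) = (0.4387)^(1.782) = 0.2304.
C_{D,max} = 0.2304×2.10 = 0.484 mol/L.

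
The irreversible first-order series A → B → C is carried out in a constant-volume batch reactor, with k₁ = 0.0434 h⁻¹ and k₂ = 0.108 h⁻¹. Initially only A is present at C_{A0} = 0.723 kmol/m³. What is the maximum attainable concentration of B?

0.157 kmol/m³

Evaluating C_B at t_opt = ln(k₂/k₁)/(k₂−k₁) gives C_{B,max}/C_{A0} = (k₁/k₂)^[k₂/(k₂−k₁)].
= (0.0434/0.108)^(0.108/(0.108−0.0434)) = (0.4019)^(1.672) = 0.2178.
C_{B,max} = 0.2178×0.723 = 0.157 kmol/m³.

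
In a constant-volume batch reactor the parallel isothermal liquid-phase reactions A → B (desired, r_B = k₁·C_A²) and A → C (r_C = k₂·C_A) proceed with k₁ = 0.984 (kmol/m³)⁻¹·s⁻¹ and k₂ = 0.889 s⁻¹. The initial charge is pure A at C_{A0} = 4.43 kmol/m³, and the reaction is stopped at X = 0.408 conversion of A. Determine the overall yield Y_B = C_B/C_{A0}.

C_A = C_{A0}(1−X) = 2.623 kmol/m³.
Along a PFR/batch, dC_C/dC_A = −r_C/(r_B+r_C) = −k₂/(k₂+k₁·C_A).
Integrating from C_{A0} to C_A: C_C = (0.889/0.984)·ln[(0.889+0.984·4.43)/(0.889+0.984·2.62)] = 0.9035·ln(5.248/3.470) = 0.3739 kmol/m³.
Then C_B = (C_{A0}−C_A) − C_C = 1.807 − 0.3739 = 1.434 kmol/m³.
Y_B = C_B/C_{A0} = 1.434/4.43 = 0.324.

0.324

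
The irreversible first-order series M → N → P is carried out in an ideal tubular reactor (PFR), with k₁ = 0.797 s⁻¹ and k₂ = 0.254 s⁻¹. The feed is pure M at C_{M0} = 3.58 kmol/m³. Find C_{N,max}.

Evaluating C_N at τ_opt = ln(k₂/k₁)/(k₂−k₁) gives C_{N,max}/C_{M0} = (k₁/k₂)^[k₂/(k₂−k₁)].
= (0.797/0.254)^(0.254/(0.254−0.797)) = (3.138)^(-0.4678) = 0.5857.
C_{N,max} = 0.5857×3.58 = 2.10 kmol/m³.

2.10 kmol/m³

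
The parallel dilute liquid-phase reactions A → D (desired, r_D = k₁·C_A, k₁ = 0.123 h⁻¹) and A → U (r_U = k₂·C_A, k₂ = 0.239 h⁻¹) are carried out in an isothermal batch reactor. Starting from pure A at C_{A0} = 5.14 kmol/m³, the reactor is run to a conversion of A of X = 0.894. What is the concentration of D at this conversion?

1.56 kmol/m³

C_A = C_{A0}(1−X) = 0.5448 kmol/m³.
Both paths are first order in A, so the instantaneous fraction to D is constant: dC_D/d(−C_A) = k₁/(k₁+k₂) = 0.3398.
C_D = 0.3398·(C_{A0}−C_A) = 0.3398×4.595 = 1.56 kmol/m³.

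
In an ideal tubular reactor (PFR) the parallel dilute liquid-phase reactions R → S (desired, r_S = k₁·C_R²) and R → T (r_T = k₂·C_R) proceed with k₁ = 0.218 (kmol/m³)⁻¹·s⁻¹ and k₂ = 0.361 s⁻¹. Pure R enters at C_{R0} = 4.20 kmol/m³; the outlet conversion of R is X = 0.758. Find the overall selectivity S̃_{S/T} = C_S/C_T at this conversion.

1.45

C_R = C_{R0}(1−X) = 1.016 kmol/m³.
Along a PFR/batch, dC_T/dC_R = −r_T/(r_S+r_T) = −k₂/(k₂+k₁·C_R).
Integrating from C_{R0} to C_R: C_T = (0.361/0.218)·ln[(0.361+0.218·4.20)/(0.361+0.218·1.02)] = 1.656·ln(1.277/0.5826) = 1.299 kmol/m³.
Then C_S = (C_{R0}−C_R) − C_T = 3.184 − 1.299 = 1.885 kmol/m³.
S̃_{S/T} = C_S/C_T = 1.885/1.299 = 1.45.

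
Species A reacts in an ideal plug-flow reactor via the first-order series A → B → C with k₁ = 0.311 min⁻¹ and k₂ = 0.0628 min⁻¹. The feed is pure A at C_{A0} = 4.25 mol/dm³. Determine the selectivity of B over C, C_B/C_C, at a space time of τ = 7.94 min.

The intermediate concentration in a first-order A→B→C sequence is C_B = k₁C_{A0}(e^(−k₁τ) − e^(−k₂τ))/(k₂−k₁).
e^(−k₁τ) = e^(−0.311×7.94) = e^(−2.469) = 0.08464; e^(−k₂τ) = e^(−0.4986) = 0.6074.
C_B = 0.311×4.25/(0.0628−0.311) × (0.08464−0.6074) = (-5.325)×(-0.5227) = 2.784 mol/dm³.
C_A = C_{A0}e^(−k₁τ) = 0.3597 mol/dm³, so C_C = C_{A0}−C_A−C_B = 1.107 mol/dm³; C_B/C_C = 2.52.

2.52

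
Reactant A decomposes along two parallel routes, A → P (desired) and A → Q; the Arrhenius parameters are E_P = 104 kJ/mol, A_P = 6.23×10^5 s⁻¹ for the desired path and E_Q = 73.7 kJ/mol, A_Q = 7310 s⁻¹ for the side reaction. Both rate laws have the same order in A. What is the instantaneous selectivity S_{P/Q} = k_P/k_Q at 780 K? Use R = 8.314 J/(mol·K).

0.797

Since both paths have the same order in A, the concentration cancels and S_{P/Q} = k_P/k_Q = (A_P/A_Q)·exp[(E_Q−E_P)/(RT)].
(E_Q−E_P)/(RT) = (73.7−104)×10³/(8.314×780) = -30300/6485 = -4.672.
k_P/k_Q = (6.23×10^5/7310)·exp(-4.672) = 85.23 × 0.009350 = 0.797.
Since E_P > E_Q, raising the temperature improves selectivity toward P.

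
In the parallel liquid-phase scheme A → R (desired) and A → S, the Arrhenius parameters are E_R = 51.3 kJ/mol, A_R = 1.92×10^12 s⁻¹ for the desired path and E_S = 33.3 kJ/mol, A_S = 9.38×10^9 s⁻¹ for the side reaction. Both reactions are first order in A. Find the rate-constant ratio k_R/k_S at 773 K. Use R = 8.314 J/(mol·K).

12.4

With equal orders, S_{R/S} = k_R/k_S = (A_R/A_S)·exp[(E_S−E_R)/(RT)].
(E_S−E_R)/(RT) = (33.3−51.3)×10³/(8.314×773) = -18000/6427 = -2.801.
k_R/k_S = (1.92×10^12/9.38×10^9)·exp(-2.801) = 204.7 × 0.06076 = 12.4.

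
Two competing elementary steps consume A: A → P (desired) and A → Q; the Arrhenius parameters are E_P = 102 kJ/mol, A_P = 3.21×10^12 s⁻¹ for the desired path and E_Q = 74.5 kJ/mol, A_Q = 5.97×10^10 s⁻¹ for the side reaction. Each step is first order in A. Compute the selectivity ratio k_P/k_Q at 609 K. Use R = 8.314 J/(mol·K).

0.235

Since both paths have the same order in A, the concentration cancels and S_{P/Q} = k_P/k_Q = (A_P/A_Q)·exp[(E_Q−E_P)/(RT)].
(E_Q−E_P)/(RT) = (74.5−102)×10³/(8.314×609) = -27500/5063 = -5.431.
k_P/k_Q = (3.21×10^12/5.97×10^10)·exp(-5.431) = 53.77 × 0.004377 = 0.235.
Since E_P > E_Q, raising the temperature improves selectivity toward P.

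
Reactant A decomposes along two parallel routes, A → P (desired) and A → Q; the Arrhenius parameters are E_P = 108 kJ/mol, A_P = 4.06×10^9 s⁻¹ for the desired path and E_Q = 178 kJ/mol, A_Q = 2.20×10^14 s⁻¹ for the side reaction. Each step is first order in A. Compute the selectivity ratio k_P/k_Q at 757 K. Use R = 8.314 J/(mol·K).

1.25

k_P/k_Q = (A_P/A_Q)·exp[−(E_P−E_Q)/(RT)] = (A_P/A_Q)·exp[(E_Q−E_P)/(RT)].
(E_Q−E_P)/(RT) = (178−108)×10³/(8.314×757) = 70000/6294 = 11.12.
k_P/k_Q = (4.06×10^9/2.20×10^14)·exp(11.12) = 1.845×10^-5 × 67659 = 1.25.
Since E_P < E_Q, lowering the temperature improves selectivity toward P.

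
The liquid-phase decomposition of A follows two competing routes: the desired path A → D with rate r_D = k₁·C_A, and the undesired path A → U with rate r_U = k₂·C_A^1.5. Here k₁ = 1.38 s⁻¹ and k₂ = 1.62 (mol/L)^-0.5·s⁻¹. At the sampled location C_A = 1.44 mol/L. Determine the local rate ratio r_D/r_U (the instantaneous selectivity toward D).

0.710

S_{D/U} = r_D/r_U = (k₁·C_A)/(k₂·C_A^1.5) = (k₁/k₂)·C_A^-0.5.
= (1.38×1.440) / (1.62×1.440^1.5) = 1.987/2.799 = 0.710.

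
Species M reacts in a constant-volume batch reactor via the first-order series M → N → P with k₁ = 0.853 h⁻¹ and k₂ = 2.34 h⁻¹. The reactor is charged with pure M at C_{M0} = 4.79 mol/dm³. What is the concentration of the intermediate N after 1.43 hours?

Solving the coupled first-order balances gives C_N(t) = [k₁/(k₂−k₁)]·C_{M0}·(e^(−k₁t) − e^(−k₂t)).
e^(−k₁t) = e^(−0.853×1.43) = e^(−1.220) = 0.2953; e^(−k₂t) = e^(−3.346) = 0.03522.
C_N = 0.853×4.79/(2.34−0.853) × (0.2953−0.03522) = 2.748×0.2601 = 0.7146 mol/dm³.

0.715 mol/dm³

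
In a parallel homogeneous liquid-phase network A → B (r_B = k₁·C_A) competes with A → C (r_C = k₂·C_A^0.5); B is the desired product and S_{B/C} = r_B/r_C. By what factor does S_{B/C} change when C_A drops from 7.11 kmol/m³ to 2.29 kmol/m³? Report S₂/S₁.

S_{B/C} = (k₁/k₂)·C_A^0.5, so S₂/S₁ = (C_{A,2}/C_{A,1})^0.5.
= (2.29/7.11)^0.5 = (0.3221)^0.5 = 0.568.
Selectivity toward B falls as C_A falls — high-concentration operation is favoured.

0.568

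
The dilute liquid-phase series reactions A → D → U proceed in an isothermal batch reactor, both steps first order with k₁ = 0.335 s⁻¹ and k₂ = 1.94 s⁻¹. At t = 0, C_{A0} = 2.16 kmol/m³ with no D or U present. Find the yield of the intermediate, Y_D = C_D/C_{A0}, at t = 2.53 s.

0.0879

For first-order series with pure A initially, C_D(t) = k₁C_{A0}/(k₂−k₁)·(e^(−k₁t) − e^(−k₂t)).
e^(−k₁t) = e^(−0.335×2.53) = e^(−0.8476) = 0.4285; e^(−k₂t) = e^(−4.908) = 0.007386.
C_D = 0.335×2.16/(1.94−0.335) × (0.4285−0.007386) = 0.4508×0.4211 = 0.1898 kmol/m³.
Y_D = C_D/C_{A0} = 0.1898/2.16 = 0.0879.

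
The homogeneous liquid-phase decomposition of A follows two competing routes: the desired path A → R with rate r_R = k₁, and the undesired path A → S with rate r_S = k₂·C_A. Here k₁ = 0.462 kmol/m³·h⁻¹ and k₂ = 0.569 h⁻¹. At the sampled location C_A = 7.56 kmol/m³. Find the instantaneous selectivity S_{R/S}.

0.107

S_{R/S} = r_R/r_S = (k₁)/(k₂·C_A) = (k₁/k₂)·C_A⁻¹.
= (0.462) / (0.569×7.560) = 0.4620/4.302 = 0.107.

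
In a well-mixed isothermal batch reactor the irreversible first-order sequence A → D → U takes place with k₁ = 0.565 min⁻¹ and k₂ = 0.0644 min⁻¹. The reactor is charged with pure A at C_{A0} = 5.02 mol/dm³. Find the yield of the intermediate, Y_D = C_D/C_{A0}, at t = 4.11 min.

For first-order series with pure A initially, C_D(t) = k₁C_{A0}/(k₂−k₁)·(e^(−k₁t) − e^(−k₂t)).
e^(−k₁t) = e^(−0.565×4.11) = e^(−2.322) = 0.09806; e^(−k₂t) = e^(−0.2647) = 0.7674.
C_D = 0.565×5.02/(0.0644−0.565) × (0.09806−0.7674) = (-5.666)×(-0.6694) = 3.793 mol/dm³.
Y_D = C_D/C_{A0} = 3.793/5.02 = 0.755.

0.755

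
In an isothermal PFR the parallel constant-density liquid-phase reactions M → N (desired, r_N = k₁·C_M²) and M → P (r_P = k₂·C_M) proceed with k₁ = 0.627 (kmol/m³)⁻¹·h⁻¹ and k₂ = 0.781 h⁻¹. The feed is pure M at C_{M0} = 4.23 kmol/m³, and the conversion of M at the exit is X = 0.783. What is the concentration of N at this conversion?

2.16 kmol/m³

C_M = C_{M0}(1−X) = 0.9179 kmol/m³.
Along a PFR/batch, dC_P/dC_M = −r_P/(r_N+r_P) = −k₂/(k₂+k₁·C_M).
Integrating from C_{M0} to C_M: C_P = (0.781/0.627)·ln[(0.781+0.627·4.23)/(0.781+0.627·0.918)] = 1.246·ln(3.433/1.357) = 1.157 kmol/m³.
Then C_N = (C_{M0}−C_M) − C_P = 3.312 − 1.157 = 2.155 kmol/m³.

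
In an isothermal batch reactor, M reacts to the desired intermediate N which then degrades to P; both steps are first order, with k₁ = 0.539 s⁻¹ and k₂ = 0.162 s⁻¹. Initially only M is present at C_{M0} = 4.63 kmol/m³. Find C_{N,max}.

2.76 kmol/m³

Evaluating C_N at t_opt = ln(k₂/k₁)/(k₂−k₁) gives C_{N,max}/C_{M0} = (k₁/k₂)^[k₂/(k₂−k₁)].
= (0.539/0.162)^(0.162/(0.162−0.539)) = (3.327)^(-0.4297) = 0.5966.
C_{N,max} = 0.5966×4.63 = 2.76 kmol/m³.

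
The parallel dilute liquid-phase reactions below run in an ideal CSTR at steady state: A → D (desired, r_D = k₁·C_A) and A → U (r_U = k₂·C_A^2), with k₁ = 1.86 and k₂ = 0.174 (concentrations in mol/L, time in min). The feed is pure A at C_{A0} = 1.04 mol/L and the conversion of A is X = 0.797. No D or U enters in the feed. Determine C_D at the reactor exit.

0.813 mol/L

Exit C_A = C_{A0}(1−X) = 1.04×0.203 = 0.2111 mol/L.
A CSTR operates uniformly at the exit composition, giving r_D = 0.3927 and r_U = 0.007755 (each k·C_A^n at C_A = 0.2111).
Fraction of consumed A going to D: r_D/(r_D+r_U) = 0.9806.
C_D = 0.9806·C_{A0}·X = 0.9806×1.04×0.797 = 0.813 mol/L.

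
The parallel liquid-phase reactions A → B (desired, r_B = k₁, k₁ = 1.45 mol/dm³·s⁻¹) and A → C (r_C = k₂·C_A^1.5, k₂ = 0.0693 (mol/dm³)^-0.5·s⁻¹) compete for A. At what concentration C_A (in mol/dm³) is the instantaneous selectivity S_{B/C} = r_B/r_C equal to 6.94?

2.09 mol/dm³

S_{B/C} = (k₁/k₂)·C_A^-1.5 ⇒ C_A = (S·k₂/k₁)^(1/(-1.5)).
= (6.94×0.0693/1.45)^(-0.6667) = (0.3317)^(-0.6667) = 2.09 mol/dm³.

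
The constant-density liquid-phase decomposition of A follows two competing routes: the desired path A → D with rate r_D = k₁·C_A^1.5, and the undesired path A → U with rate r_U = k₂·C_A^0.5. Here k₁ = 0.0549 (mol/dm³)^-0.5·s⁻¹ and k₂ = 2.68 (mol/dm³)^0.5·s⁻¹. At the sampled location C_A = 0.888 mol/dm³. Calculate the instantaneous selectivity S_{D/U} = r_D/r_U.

0.0182

S_{D/U} = r_D/r_U = (k₁·C_A^1.5)/(k₂·C_A^0.5) = (k₁/k₂)·C_A.
= (0.0549×0.8880^1.5) / (2.68×0.8880^0.5) = 0.04594/2.525 = 0.0182.
Since the desired path is higher order in A, keeping C_A high (PFR or concentrated feed) favours D.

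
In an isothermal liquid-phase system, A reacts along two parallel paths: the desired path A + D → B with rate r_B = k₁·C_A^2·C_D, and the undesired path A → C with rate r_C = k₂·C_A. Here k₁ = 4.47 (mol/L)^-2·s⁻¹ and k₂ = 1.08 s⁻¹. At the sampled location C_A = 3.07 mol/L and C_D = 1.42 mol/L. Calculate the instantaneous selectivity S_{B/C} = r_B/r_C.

18.0

S_{B/C} = r_B/r_C = (k₁·C_A^2·C_D)/(k₂·C_A) = (k₁/k₂)·C_A·C_D.
= (4.47×3.070^2×1.420) / (1.08×3.070) = 59.82/3.316 = 18.0.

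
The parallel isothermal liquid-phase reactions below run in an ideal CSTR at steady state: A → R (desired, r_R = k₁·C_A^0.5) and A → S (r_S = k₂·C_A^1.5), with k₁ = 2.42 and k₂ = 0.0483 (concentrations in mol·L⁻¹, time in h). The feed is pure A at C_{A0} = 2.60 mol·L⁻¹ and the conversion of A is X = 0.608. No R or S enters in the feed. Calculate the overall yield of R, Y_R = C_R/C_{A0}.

0.596

Exit C_A = C_{A0}(1−X) = 2.60×0.392 = 1.019 mol·L⁻¹.
In a CSTR the entire volume is at exit conditions, so r_R = 2.42×1.019^0.5 = 2.443 and r_S = 0.0483×1.019^1.5 = 0.04970.
Fraction of consumed A going to R: r_R/(r_R+r_S) = 0.9801.
C_R = 0.9801·C_{A0}·X = 0.9801×2.60×0.608 = 1.55 mol·L⁻¹; Y_R = C_R/C_{A0} = 0.596.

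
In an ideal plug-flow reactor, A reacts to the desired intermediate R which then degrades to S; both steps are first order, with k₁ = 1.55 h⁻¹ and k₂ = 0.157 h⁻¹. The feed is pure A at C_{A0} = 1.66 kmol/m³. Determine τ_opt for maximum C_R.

1.64 h

Setting dC_R/dτ = 0 gives τ_opt = ln(k₂/k₁)/(k₂−k₁).
= ln(0.157/1.55)/(0.157−1.55) = ln(0.1013)/-1.393 = -2.290/-1.393 = 1.64 h.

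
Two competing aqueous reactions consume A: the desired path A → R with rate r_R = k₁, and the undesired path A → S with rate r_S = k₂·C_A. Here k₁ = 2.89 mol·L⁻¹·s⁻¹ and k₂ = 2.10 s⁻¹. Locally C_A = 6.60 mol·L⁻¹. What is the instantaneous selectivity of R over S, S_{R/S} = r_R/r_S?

S_{R/S} = r_R/r_S = (k₁)/(k₂·C_A) = (k₁/k₂)·C_A⁻¹.
= (2.89) / (2.10×6.600) = 2.890/13.86 = 0.209.

0.209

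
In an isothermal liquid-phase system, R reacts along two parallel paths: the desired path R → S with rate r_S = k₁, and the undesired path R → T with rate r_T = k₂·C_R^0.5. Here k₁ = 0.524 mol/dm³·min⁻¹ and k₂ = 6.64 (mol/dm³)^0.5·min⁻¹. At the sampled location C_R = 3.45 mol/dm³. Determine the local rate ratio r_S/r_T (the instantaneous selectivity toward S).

0.0425

S_{S/T} = r_S/r_T = (k₁)/(k₂·C_R^0.5) = (k₁/k₂)·C_R^-0.5.
= (0.524) / (6.64×3.450^0.5) = 0.5240/12.33 = 0.0425.
The undesired path is higher order in R, so low C_R (CSTR or dilute feed) favours S.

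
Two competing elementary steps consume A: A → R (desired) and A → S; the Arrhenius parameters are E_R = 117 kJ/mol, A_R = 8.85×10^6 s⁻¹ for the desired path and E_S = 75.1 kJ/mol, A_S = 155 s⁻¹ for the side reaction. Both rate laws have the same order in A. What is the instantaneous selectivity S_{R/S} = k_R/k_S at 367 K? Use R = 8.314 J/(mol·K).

k_R/k_S = (A_R/A_S)·exp[−(E_R−E_S)/(RT)] = (A_R/A_S)·exp[(E_S−E_R)/(RT)].
(E_S−E_R)/(RT) = (75.1−117)×10³/(8.314×367) = -41900/3051 = -13.73.
k_R/k_S = (8.85×10^6/155)·exp(-13.73) = 57097 × 1.087×10^-6 = 0.0621.

0.0621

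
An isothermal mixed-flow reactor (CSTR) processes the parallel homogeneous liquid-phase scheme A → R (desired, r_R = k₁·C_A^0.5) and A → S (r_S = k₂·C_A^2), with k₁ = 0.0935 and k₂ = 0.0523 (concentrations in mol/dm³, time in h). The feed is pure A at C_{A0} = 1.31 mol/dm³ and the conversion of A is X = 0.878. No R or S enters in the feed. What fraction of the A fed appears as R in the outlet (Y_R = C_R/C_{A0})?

0.848

Exit C_A = C_{A0}(1−X) = 1.31×0.122 = 0.1598 mol/dm³.
Rates in a CSTR are evaluated at the outlet concentration: r_R = 0.0935×0.1598^0.5 = 0.03738, r_S = 0.0523×0.1598^2 = 0.001336.
Fraction of consumed A going to R: r_R/(r_R+r_S) = 0.9655.
C_R = 0.9655·C_{A0}·X = 0.9655×1.31×0.878 = 1.11 mol/dm³; Y_R = C_R/C_{A0} = 0.848.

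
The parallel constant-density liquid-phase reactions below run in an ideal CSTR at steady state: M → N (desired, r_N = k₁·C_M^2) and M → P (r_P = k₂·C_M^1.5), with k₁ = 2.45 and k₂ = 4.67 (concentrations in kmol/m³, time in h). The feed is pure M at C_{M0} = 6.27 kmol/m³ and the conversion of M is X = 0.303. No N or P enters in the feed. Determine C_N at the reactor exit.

Exit C_M = C_{M0}(1−X) = 6.27×0.697 = 4.370 kmol/m³.
A CSTR operates uniformly at the exit composition, giving r_N = 46.79 and r_P = 42.66 (each k·C_M^n at C_M = 4.370).
Fraction of consumed M going to N: r_N/(r_N+r_P) = 0.5231.
C_N = 0.5231·C_{M0}·X = 0.5231×6.27×0.303 = 0.994 kmol/m³.

0.994 kmol/m³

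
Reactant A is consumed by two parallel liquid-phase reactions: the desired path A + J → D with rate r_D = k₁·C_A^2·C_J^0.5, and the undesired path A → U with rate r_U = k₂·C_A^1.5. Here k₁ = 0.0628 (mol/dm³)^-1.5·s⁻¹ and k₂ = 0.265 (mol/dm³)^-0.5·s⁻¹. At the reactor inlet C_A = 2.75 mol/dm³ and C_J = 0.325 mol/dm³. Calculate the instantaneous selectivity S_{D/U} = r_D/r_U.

0.224

S_{D/U} = r_D/r_U = (k₁·C_A^2·C_J^0.5)/(k₂·C_A^1.5) = (k₁/k₂)·C_A^0.5·C_J^0.5.
= (0.0628×2.750^2×0.3250^0.5) / (0.265×2.750^1.5) = 0.2707/1.208 = 0.224.
Since the desired path is higher order in A, keeping C_A high (PFR or concentrated feed) favours D.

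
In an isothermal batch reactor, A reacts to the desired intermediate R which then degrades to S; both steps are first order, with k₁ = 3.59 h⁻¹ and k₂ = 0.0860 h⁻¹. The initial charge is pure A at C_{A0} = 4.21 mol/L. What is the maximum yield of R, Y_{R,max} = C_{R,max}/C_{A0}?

At the optimum, C_{R,max}/C_{A0} = (k₁/k₂)^[k₂/(k₂−k₁)].
= (3.59/0.0860)^(0.0860/(0.0860−3.59)) = (41.74)^(-0.02454) = 0.9125.

0.912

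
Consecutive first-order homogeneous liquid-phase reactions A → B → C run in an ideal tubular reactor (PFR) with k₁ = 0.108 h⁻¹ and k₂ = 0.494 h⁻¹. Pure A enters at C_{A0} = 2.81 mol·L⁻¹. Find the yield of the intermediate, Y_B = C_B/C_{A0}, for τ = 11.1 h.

0.0832

The intermediate concentration in a first-order A→B→C sequence is C_B = k₁C_{A0}(e^(−k₁τ) − e^(−k₂τ))/(k₂−k₁).
e^(−k₁τ) = e^(−0.108×11.1) = e^(−1.199) = 0.3016; e^(−k₂τ) = e^(−5.483) = 0.004155.
C_B = 0.108×2.81/(0.494−0.108) × (0.3016−0.004155) = 0.7862×0.2974 = 0.2338 mol·L⁻¹.
Y_B = C_B/C_{A0} = 0.2338/2.81 = 0.0832.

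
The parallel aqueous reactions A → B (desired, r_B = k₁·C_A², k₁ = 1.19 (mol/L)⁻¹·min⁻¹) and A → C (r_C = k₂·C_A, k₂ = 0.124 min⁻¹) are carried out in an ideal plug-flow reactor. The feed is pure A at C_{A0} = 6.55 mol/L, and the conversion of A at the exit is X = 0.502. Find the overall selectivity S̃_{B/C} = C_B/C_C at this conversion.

C_A = C_{A0}(1−X) = 3.262 mol/L.
Along a PFR/batch, dC_C/dC_A = −r_C/(r_B+r_C) = −k₂/(k₂+k₁·C_A).
Integrating from C_{A0} to C_A: C_C = (0.124/1.19)·ln[(0.124+1.19·6.55)/(0.124+1.19·3.26)] = 0.1042·ln(7.918/4.006) = 0.07101 mol/L.
Then C_B = (C_{A0}−C_A) − C_C = 3.288 − 0.07101 = 3.217 mol/L.
S̃_{B/C} = C_B/C_C = 3.217/0.07101 = 45.3.

45.3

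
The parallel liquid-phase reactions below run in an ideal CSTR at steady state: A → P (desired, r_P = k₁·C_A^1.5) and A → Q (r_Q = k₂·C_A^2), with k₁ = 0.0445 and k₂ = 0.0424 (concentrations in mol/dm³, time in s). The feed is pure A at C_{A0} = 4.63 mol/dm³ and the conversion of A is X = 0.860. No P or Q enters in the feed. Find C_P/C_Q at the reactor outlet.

1.30

Exit C_A = C_{A0}(1−X) = 4.63×0.140 = 0.6482 mol/dm³.
In a CSTR the entire volume is at exit conditions, so r_P = 0.0445×0.6482^1.5 = 0.02322 and r_Q = 0.0424×0.6482^2 = 0.01781.
Overall selectivity = C_P/C_Q = r_Pτ/(r_Qτ) = r_P/r_Q = 1.30.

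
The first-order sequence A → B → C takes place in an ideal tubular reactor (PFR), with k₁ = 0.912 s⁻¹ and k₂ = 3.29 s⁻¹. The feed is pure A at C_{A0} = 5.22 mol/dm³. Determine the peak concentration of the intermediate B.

For a first-order series the maximum intermediate yield is C_{B,max}/C_{A0} = (k₁/k₂)^[k₂/(k₂−k₁)].
= (0.912/3.29)^(3.29/(3.29−0.912)) = (0.2772)^(1.384) = 0.1695.
C_{B,max} = 0.1695×5.22 = 0.885 mol/dm³.

0.885 mol/dm³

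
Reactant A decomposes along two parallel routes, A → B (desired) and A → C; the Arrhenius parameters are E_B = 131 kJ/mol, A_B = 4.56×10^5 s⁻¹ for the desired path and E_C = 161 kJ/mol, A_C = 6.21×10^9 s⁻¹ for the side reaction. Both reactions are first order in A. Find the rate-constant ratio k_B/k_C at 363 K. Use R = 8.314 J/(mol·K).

k_B/k_C = (A_B/A_C)·exp[−(E_B−E_C)/(RT)] = (A_B/A_C)·exp[(E_C−E_B)/(RT)].
(E_C−E_B)/(RT) = (161−131)×10³/(8.314×363) = 30000/3018 = 9.940.
k_B/k_C = (4.56×10^5/6.21×10^9)·exp(9.940) = 7.343×10^-5 × 20752 = 1.52.

1.52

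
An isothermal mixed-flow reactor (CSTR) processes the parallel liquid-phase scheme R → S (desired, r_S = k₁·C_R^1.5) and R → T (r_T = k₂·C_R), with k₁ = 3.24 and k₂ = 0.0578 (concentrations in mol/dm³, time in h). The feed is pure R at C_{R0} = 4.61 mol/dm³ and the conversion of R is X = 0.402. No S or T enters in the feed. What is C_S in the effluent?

Exit C_R = C_{R0}(1−X) = 4.61×0.598 = 2.757 mol/dm³.
In a CSTR the entire volume is at exit conditions, so r_S = 3.24×2.757^1.5 = 14.83 and r_T = 0.0578×2.757 = 0.1593.
Fraction of consumed R going to S: r_S/(r_S+r_T) = 0.9894.
C_S = 0.9894·C_{R0}·X = 0.9894×4.61×0.402 = 1.83 mol/dm³.

1.83 mol/dm³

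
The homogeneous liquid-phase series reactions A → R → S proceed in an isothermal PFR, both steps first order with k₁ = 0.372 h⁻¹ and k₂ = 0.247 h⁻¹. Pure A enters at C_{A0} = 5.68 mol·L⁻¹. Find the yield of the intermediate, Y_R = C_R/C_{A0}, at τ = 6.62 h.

The intermediate concentration in a first-order A→B→C sequence is C_R = k₁C_{A0}(e^(−k₁τ) − e^(−k₂τ))/(k₂−k₁).
e^(−k₁τ) = e^(−0.372×6.62) = e^(−2.463) = 0.08521; e^(−k₂τ) = e^(−1.635) = 0.1949.
C_R = 0.372×5.68/(0.247−0.372) × (0.08521−0.1949) = (-16.90)×(-0.1097) = 1.855 mol·L⁻¹.
Y_R = C_R/C_{A0} = 1.855/5.68 = 0.327.

0.327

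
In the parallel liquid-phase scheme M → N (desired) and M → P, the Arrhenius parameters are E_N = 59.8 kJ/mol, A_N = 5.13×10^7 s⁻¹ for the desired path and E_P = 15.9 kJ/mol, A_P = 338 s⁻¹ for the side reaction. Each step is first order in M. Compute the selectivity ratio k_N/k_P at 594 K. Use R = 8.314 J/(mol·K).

20.9

k_N/k_P = (A_N/A_P)·exp[−(E_N−E_P)/(RT)] = (A_N/A_P)·exp[(E_P−E_N)/(RT)].
(E_P−E_N)/(RT) = (15.9−59.8)×10³/(8.314×594) = -43900/4939 = -8.889.
k_N/k_P = (5.13×10^7/338)·exp(-8.889) = 1.518×10^5 × 1.379×10^-4 = 20.9.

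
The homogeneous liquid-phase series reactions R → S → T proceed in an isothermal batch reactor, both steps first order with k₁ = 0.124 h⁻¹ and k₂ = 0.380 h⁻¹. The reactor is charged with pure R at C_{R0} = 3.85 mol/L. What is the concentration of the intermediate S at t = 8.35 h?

The intermediate concentration in a first-order A→B→C sequence is C_S = k₁C_{R0}(e^(−k₁t) − e^(−k₂t))/(k₂−k₁).
e^(−k₁t) = e^(−0.124×8.35) = e^(−1.035) = 0.3551; e^(−k₂t) = e^(−3.173) = 0.04188.
C_S = 0.124×3.85/(0.380−0.124) × (0.3551−0.04188) = 1.865×0.3132 = 0.5841 mol/L.

0.584 mol/L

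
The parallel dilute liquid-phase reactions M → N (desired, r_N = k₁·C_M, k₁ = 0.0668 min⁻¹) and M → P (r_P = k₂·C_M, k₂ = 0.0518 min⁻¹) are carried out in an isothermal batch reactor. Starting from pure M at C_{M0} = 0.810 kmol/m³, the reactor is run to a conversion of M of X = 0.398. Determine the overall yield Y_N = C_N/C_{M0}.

C_M = C_{M0}(1−X) = 0.4876 kmol/m³.
Both paths are first order in M, so the instantaneous fraction to N is constant: dC_N/d(−C_M) = k₁/(k₁+k₂) = 0.5632.
C_N = 0.5632·(C_{M0}−C_M) = 0.5632×0.3224 = 0.182 kmol/m³.
Y_N = C_N/C_{M0} = 0.1816/0.810 = 0.224.

0.224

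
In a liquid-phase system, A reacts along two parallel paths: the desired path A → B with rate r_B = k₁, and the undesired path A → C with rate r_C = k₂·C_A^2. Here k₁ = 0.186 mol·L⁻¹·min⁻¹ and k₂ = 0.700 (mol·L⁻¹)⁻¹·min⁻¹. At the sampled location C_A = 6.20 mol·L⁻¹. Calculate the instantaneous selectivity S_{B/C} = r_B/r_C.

0.00691

S_{B/C} = r_B/r_C = (k₁)/(k₂·C_A^2) = (k₁/k₂)·C_A^-2.
= (0.186) / (0.700×6.200^2) = 0.1860/26.91 = 0.00691.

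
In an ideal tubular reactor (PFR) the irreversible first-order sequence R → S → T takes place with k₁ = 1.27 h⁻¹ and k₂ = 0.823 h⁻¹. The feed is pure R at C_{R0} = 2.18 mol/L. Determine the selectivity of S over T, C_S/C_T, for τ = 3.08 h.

Solving the coupled first-order balances gives C_S(τ) = [k₁/(k₂−k₁)]·C_{R0}·(e^(−k₁τ) − e^(−k₂τ)).
e^(−k₁τ) = e^(−1.27×3.08) = e^(−3.912) = 0.02001; e^(−k₂τ) = e^(−2.535) = 0.07927.
C_S = 1.27×2.18/(0.823−1.27) × (0.02001−0.07927) = (-6.194)×(-0.05927) = 0.3671 mol/L.
C_R = C_{R0}e^(−k₁τ) = 0.04362 mol/L, so C_T = C_{R0}−C_R−C_S = 1.769 mol/L; C_S/C_T = 0.207.

0.207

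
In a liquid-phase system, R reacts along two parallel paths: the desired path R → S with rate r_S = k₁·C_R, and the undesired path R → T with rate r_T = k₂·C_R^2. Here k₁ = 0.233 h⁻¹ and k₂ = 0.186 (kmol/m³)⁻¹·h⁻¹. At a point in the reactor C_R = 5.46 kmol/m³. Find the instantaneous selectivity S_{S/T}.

0.229

S_{S/T} = r_S/r_T = (k₁·C_R)/(k₂·C_R^2) = (k₁/k₂)·C_R⁻¹.
= (0.233×5.460) / (0.186×5.460^2) = 1.272/5.545 = 0.229.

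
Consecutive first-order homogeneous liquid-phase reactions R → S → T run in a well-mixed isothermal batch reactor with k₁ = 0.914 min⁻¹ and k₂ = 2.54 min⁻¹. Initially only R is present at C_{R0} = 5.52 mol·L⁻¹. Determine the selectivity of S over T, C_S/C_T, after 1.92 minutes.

0.127

The intermediate concentration in a first-order A→B→C sequence is C_S = k₁C_{R0}(e^(−k₁t) − e^(−k₂t))/(k₂−k₁).
e^(−k₁t) = e^(−0.914×1.92) = e^(−1.755) = 0.1729; e^(−k₂t) = e^(−4.877) = 0.007621.
C_S = 0.914×5.52/(2.54−0.914) × (0.1729−0.007621) = 3.103×0.1653 = 0.5129 mol·L⁻¹.
C_R = C_{R0}e^(−k₁t) = 0.9546 mol·L⁻¹, so C_T = C_{R0}−C_R−C_S = 4.053 mol·L⁻¹; C_S/C_T = 0.127.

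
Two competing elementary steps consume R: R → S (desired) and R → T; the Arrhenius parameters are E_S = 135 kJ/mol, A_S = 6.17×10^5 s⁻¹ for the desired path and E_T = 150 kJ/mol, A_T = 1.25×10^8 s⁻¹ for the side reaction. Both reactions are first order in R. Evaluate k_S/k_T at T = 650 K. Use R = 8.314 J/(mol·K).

Since both paths have the same order in R, the concentration cancels and S_{S/T} = k_S/k_T = (A_S/A_T)·exp[(E_T−E_S)/(RT)].
(E_T−E_S)/(RT) = (150−135)×10³/(8.314×650) = 15000/5404 = 2.776.
k_S/k_T = (6.17×10^5/1.25×10^8)·exp(2.776) = 0.004936 × 16.05 = 0.0792.
Since E_S < E_T, lowering the temperature improves selectivity toward S.

0.0792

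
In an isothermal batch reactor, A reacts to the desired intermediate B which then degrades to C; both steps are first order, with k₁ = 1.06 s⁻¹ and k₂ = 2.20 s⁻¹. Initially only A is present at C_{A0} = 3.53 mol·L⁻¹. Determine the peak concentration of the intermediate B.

0.863 mol·L⁻¹

Evaluating C_B at t_opt = ln(k₂/k₁)/(k₂−k₁) gives C_{B,max}/C_{A0} = (k₁/k₂)^[k₂/(k₂−k₁)].
= (1.06/2.20)^(2.20/(2.20−1.06)) = (0.4818)^(1.930) = 0.2444.
C_{B,max} = 0.2444×3.53 = 0.863 mol·L⁻¹.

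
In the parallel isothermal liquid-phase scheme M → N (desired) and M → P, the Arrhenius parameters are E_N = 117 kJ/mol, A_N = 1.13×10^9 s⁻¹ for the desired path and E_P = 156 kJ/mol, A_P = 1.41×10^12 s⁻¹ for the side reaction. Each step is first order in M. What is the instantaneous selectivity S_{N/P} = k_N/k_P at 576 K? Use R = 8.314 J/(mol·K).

Since both paths have the same order in M, the concentration cancels and S_{N/P} = k_N/k_P = (A_N/A_P)·exp[(E_P−E_N)/(RT)].
(E_P−E_N)/(RT) = (156−117)×10³/(8.314×576) = 39000/4789 = 8.144.
k_N/k_P = (1.13×10^9/1.41×10^12)·exp(8.144) = 8.014×10^-4 × 3442 = 2.76.
Since E_N < E_P, lowering the temperature improves selectivity toward N.

2.76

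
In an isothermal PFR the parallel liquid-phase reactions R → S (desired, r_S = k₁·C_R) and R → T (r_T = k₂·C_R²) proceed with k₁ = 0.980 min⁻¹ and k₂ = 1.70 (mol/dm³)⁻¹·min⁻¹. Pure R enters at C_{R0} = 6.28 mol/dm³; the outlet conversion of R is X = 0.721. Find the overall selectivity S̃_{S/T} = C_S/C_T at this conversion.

C_R = C_{R0}(1−X) = 1.752 mol/dm³.
Along a PFR/batch, dC_S/dC_R = −r_S/(r_S+r_T) = −k₁/(k₁+k₂·C_R).
Integrating from C_{R0} to C_R: C_S = (0.980/1.70)·ln[(0.980+1.70·6.28)/(0.980+1.70·1.75)] = 0.5765·ln(11.66/3.959) = 0.6225 mol/dm³.
C_T = (C_{R0}−C_R)−C_S = 3.905 mol/dm³; S̃_{S/T} = 0.6225/3.905 = 0.159.

0.159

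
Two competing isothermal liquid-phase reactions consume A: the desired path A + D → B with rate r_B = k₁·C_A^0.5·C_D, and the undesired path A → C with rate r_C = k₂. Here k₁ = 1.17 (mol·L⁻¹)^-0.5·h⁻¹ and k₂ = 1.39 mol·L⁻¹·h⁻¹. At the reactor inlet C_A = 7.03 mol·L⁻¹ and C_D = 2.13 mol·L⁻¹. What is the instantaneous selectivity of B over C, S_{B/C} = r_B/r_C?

4.75

S_{B/C} = r_B/r_C = (k₁·C_A^0.5·C_D)/(k₂) = (k₁/k₂)·C_A^0.5·C_D.
= (1.17×7.030^0.5×2.130) / (1.39) = 6.608/1.390 = 4.75.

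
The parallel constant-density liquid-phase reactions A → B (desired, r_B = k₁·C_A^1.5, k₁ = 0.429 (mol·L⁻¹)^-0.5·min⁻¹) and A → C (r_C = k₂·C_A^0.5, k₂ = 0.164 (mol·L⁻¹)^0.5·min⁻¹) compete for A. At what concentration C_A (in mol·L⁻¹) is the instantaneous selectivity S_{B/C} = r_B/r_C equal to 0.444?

0.170 mol·L⁻¹

S_{B/C} = (k₁/k₂)·C_A ⇒ C_A = S·k₂/k₁.
= 0.444×0.164/0.429 = 0.170 mol·L⁻¹.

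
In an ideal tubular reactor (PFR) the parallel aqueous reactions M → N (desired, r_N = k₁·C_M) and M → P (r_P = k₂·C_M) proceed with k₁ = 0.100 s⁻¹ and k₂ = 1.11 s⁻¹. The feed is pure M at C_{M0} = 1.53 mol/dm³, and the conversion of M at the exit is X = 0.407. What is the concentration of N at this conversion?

C_M = C_{M0}(1−X) = 0.9073 mol/dm³.
Both paths are first order in M, so the instantaneous fraction to N is constant: dC_N/d(−C_M) = k₁/(k₁+k₂) = 0.08264.
C_N = 0.08264·(C_{M0}−C_M) = 0.08264×0.6227 = 0.0515 mol/dm³.

0.0515 mol/dm³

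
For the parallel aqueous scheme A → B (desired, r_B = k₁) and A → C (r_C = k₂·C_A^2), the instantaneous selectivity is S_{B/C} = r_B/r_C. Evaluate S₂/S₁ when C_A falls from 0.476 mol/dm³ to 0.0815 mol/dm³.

34.1

S_{B/C} = (k₁/k₂)·C_A^-2, so S₂/S₁ = (C_{A,2}/C_{A,1})^-2.
= (0.0815/0.476)^(-2) = (0.1712)^(-2) = 34.1.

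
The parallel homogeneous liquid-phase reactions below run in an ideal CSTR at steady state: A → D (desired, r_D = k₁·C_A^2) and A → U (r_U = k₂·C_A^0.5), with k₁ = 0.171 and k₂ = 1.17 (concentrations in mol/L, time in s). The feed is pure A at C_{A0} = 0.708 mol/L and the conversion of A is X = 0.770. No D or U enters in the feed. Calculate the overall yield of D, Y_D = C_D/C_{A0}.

0.00732

Exit C_A = C_{A0}(1−X) = 0.708×0.230 = 0.1628 mol/L.
Rates in a CSTR are evaluated at the outlet concentration: r_D = 0.171×0.1628^2 = 0.004534, r_U = 1.17×0.1628^0.5 = 0.4721.
Fraction of consumed A going to D: r_D/(r_D+r_U) = 0.009513.
C_D = 0.009513·C_{A0}·X = 0.009513×0.708×0.770 = 0.00519 mol/L; Y_D = C_D/C_{A0} = 0.00732.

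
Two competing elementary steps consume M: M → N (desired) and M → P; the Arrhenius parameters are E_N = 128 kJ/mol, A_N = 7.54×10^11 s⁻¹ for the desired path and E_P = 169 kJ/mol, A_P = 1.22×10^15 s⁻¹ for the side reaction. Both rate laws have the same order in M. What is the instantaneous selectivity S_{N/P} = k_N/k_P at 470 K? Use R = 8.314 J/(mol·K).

k_N/k_P = (A_N/A_P)·exp[−(E_N−E_P)/(RT)] = (A_N/A_P)·exp[(E_P−E_N)/(RT)].
(E_P−E_N)/(RT) = (169−128)×10³/(8.314×470) = 41000/3908 = 10.49.
k_N/k_P = (7.54×10^11/1.22×10^15)·exp(10.49) = 6.180×10^-4 × 36042 = 22.3.
Since E_N < E_P, lowering the temperature improves selectivity toward N.

22.3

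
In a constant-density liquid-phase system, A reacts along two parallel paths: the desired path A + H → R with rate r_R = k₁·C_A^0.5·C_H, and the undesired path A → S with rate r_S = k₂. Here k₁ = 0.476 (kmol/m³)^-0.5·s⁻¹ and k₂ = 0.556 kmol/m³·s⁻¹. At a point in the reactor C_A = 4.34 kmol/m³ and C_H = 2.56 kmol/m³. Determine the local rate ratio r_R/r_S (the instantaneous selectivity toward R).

4.57

S_{R/S} = r_R/r_S = (k₁·C_A^0.5·C_H)/(k₂) = (k₁/k₂)·C_A^0.5·C_H.
= (0.476×4.340^0.5×2.560) / (0.556) = 2.539/0.5560 = 4.57.
Since the desired path is higher order in A, keeping C_A high (PFR or concentrated feed) favours R.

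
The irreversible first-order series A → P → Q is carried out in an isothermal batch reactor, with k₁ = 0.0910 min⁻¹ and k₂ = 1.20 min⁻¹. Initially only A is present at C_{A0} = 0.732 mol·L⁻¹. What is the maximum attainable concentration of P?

At the optimum, C_{P,max}/C_{A0} = (k₁/k₂)^[k₂/(k₂−k₁)].
= (0.0910/1.20)^(1.20/(1.20−0.0910)) = (0.07583)^(1.082) = 0.06137.
C_{P,max} = 0.06137×0.732 = 0.0449 mol·L⁻¹.

0.0449 mol·L⁻¹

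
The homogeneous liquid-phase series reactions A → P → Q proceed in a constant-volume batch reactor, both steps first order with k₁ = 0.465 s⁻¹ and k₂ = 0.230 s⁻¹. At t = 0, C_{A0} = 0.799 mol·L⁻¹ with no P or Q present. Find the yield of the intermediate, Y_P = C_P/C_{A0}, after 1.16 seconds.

0.362

Solving the coupled first-order balances gives C_P(t) = [k₁/(k₂−k₁)]·C_{A0}·(e^(−k₁t) − e^(−k₂t)).
e^(−k₁t) = e^(−0.465×1.16) = e^(−0.5394) = 0.5831; e^(−k₂t) = e^(−0.2668) = 0.7658.
C_P = 0.465×0.799/(0.230−0.465) × (0.5831−0.7658) = (-1.581)×(-0.1827) = 0.2889 mol·L⁻¹.
Y_P = C_P/C_{A0} = 0.2889/0.799 = 0.362.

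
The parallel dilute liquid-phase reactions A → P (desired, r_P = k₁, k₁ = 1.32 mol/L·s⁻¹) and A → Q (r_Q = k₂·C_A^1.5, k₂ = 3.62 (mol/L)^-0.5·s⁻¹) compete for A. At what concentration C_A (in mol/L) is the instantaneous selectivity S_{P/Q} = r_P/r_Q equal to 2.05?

0.316 mol/L

S_{P/Q} = (k₁/k₂)·C_A^-1.5 ⇒ C_A = (S·k₂/k₁)^(1/(-1.5)).
= (2.05×3.62/1.32)^(-0.6667) = (5.622)^(-0.6667) = 0.316 mol/L.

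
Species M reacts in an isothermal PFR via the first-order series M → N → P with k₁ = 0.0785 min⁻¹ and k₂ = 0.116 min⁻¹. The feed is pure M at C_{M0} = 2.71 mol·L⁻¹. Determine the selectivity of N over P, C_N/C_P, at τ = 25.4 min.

The intermediate concentration in a first-order A→B→C sequence is C_N = k₁C_{M0}(e^(−k₁τ) − e^(−k₂τ))/(k₂−k₁).
e^(−k₁τ) = e^(−0.0785×25.4) = e^(−1.994) = 0.1362; e^(−k₂τ) = e^(−2.946) = 0.05253.
C_N = 0.0785×2.71/(0.116−0.0785) × (0.1362−0.05253) = 5.673×0.08363 = 0.4745 mol·L⁻¹.
C_M = C_{M0}e^(−k₁τ) = 0.3690 mol·L⁻¹, so C_P = C_{M0}−C_M−C_N = 1.867 mol·L⁻¹; C_N/C_P = 0.254.

0.254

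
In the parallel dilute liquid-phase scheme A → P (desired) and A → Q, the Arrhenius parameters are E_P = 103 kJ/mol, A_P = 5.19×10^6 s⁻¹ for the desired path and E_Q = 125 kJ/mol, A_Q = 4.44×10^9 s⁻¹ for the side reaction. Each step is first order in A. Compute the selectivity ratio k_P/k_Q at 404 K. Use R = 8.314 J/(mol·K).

With equal orders, S_{P/Q} = k_P/k_Q = (A_P/A_Q)·exp[(E_Q−E_P)/(RT)].
(E_Q−E_P)/(RT) = (125−103)×10³/(8.314×404) = 22000/3359 = 6.550.
k_P/k_Q = (5.19×10^6/4.44×10^9)·exp(6.550) = 0.001169 × 699.1 = 0.817.
Since E_P < E_Q, lowering the temperature improves selectivity toward P.

0.817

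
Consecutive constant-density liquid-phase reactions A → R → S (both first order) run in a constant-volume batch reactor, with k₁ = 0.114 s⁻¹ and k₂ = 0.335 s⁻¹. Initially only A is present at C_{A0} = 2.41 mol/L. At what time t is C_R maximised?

The intermediate peaks when r₁ = r₂, i.e. k₁e^(−k₁t) = k₂e^(−k₂t), giving t_opt = ln(k₂/k₁)/(k₂−k₁).
= ln(0.335/0.114)/(0.335−0.114) = ln(2.939)/0.2210 = 1.078/0.2210 = 4.88 s.

4.88 s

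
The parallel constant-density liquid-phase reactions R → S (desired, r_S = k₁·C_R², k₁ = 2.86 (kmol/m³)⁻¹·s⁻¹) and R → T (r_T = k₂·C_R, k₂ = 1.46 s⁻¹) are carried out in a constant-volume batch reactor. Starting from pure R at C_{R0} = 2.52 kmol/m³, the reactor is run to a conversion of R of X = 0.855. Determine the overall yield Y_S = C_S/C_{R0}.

0.604

C_R = C_{R0}(1−X) = 0.3654 kmol/m³.
Along a PFR/batch, dC_T/dC_R = −r_T/(r_S+r_T) = −k₂/(k₂+k₁·C_R).
Integrating from C_{R0} to C_R: C_T = (1.46/2.86)·ln[(1.46+2.86·2.52)/(1.46+2.86·0.365)] = 0.5105·ln(8.667/2.505) = 0.6336 kmol/m³.
Then C_S = (C_{R0}−C_R) − C_T = 2.155 − 0.6336 = 1.521 kmol/m³.
Y_S = C_S/C_{R0} = 1.521/2.52 = 0.604.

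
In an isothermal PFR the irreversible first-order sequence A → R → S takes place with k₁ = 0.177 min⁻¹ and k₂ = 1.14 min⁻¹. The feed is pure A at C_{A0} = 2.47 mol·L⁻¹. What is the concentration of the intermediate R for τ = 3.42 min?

For first-order series with pure A initially, C_R(τ) = k₁C_{A0}/(k₂−k₁)·(e^(−k₁τ) − e^(−k₂τ)).
e^(−k₁τ) = e^(−0.177×3.42) = e^(−0.6053) = 0.5459; e^(−k₂τ) = e^(−3.899) = 0.02027.
C_R = 0.177×2.47/(1.14−0.177) × (0.5459−0.02027) = 0.4540×0.5256 = 0.2386 mol·L⁻¹.

0.239 mol·L⁻¹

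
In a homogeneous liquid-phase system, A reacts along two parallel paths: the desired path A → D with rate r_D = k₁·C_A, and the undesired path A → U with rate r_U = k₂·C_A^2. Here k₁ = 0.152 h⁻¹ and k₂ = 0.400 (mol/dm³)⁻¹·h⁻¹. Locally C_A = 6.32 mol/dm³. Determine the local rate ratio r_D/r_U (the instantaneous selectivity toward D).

0.0601

S_{D/U} = r_D/r_U = (k₁·C_A)/(k₂·C_A^2) = (k₁/k₂)·C_A⁻¹.
= (0.152×6.320) / (0.400×6.320^2) = 0.9606/15.98 = 0.0601.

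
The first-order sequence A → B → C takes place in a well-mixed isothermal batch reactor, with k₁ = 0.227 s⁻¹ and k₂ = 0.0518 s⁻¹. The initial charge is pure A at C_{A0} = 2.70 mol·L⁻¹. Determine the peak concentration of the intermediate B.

1.74 mol·L⁻¹

Evaluating C_B at t_opt = ln(k₂/k₁)/(k₂−k₁) gives C_{B,max}/C_{A0} = (k₁/k₂)^[k₂/(k₂−k₁)].
= (0.227/0.0518)^(0.0518/(0.0518−0.227)) = (4.382)^(-0.2957) = 0.6461.
C_{B,max} = 0.6461×2.70 = 1.74 mol·L⁻¹.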